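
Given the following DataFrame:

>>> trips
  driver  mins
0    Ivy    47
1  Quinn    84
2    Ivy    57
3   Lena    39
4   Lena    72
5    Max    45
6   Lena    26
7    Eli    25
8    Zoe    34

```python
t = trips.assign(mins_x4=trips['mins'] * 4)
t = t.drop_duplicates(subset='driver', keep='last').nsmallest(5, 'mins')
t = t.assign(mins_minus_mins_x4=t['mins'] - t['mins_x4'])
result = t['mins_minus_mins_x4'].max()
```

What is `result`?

-75

add column mins_x4 = trips['mins'] * 4:
  driver  mins  mins_x4
0    Ivy    47      188
1  Quinn    84      336
2    Ivy    57      228
3   Lena    39      156
4   Lena    72      288
5    Max    45      180
6   Lena    26      104
7    Eli    25      100
8    Zoe    34      136
drop duplicate driver (keep=last):
  driver  mins  mins_x4
1  Quinn    84      336
2    Ivy    57      228
5    Max    45      180
6   Lena    26      104
7    Eli    25      100
8    Zoe    34      136
take 5 rows with smallest mins:
  driver  mins  mins_x4
7    Eli    25      100
6   Lena    26      104
8    Zoe    34      136
5    Max    45      180
2    Ivy    57      228
add column mins_minus_mins_x4 = t['mins'] - t['mins_x4']:
  driver  mins  mins_x4  mins_minus_mins_x4
7    Eli    25      100                 -75
6   Lena    26      104                 -78
8    Zoe    34      136                -102
5    Max    45      180                -135
2    Ivy    57      228                -171
Finally, max of column 'mins_minus_mins_x4' = -75.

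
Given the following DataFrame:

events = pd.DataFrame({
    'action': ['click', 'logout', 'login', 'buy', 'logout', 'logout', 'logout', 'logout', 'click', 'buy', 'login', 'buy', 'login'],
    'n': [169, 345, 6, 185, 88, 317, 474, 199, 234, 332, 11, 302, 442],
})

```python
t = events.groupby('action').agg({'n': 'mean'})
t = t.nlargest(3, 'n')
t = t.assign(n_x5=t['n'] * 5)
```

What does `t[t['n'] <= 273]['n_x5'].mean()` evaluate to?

1186.25

group by action, mean of n:
            n
action       
buy     273.0
click   201.5
login   153.0
logout  284.6
take 3 rows with largest n:
            n
action       
logout  284.6
buy     273.0
click   201.5
add column n_x5 = t['n'] * 5:
            n    n_x5
action               
logout  284.6  1423.0
buy     273.0  1365.0
click   201.5  1007.5
filter rows where n <= 273:
            n    n_x5
action               
buy     273.0  1365.0
click   201.5  1007.5
Finally, mean of column 'n_x5' = 1186.25.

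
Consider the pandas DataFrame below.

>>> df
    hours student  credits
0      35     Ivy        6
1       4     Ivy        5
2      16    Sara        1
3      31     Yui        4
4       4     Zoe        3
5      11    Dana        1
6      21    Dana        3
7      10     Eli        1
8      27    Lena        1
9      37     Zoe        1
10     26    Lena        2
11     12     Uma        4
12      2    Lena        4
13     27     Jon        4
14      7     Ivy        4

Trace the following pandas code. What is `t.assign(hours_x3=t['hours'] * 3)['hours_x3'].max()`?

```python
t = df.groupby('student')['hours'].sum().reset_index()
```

group by student, sum of hours:
student
Dana    32
Eli     10
Ivy     46
Jon     27
Lena    55
Sara    16
Uma     12
Yui     31
Zoe     41
Name: hours, dtype: int64
reset_index():
  student  hours
0    Dana     32
1     Eli     10
2     Ivy     46
3     Jon     27
4    Lena     55
5    Sara     16
6     Uma     12
7     Yui     31
8     Zoe     41
add column hours_x3 = t['hours'] * 3:
  student  hours  hours_x3
0    Dana     32        96
1     Eli     10        30
2     Ivy     46       138
3     Jon     27        81
4    Lena     55       165
5    Sara     16        48
6     Uma     12        36
7     Yui     31        93
8     Zoe     41       123
max of column 'hours_x3' → 165

165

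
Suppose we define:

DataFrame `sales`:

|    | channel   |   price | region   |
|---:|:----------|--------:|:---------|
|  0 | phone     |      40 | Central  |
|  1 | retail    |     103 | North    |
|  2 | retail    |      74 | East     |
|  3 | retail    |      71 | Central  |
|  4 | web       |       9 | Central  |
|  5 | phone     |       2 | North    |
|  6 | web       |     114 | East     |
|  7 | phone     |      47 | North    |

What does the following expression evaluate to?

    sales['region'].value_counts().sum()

8

value_counts of region:
region
Central    3
North      3
East       2
Name: count, dtype: int64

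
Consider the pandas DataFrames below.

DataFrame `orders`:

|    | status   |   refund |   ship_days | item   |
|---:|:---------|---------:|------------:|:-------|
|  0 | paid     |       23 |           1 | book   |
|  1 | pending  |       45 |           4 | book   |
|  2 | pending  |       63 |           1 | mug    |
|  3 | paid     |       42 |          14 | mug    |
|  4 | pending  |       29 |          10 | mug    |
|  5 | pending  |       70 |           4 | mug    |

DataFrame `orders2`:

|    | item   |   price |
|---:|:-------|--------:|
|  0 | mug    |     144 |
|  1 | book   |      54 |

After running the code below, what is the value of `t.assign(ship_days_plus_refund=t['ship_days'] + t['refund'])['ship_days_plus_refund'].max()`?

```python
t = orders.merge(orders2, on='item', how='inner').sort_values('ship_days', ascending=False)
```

74

merge on 'item' (how='inner') → 6 rows:
    status  refund  ship_days  item  price
0     paid      23          1  book     54
1  pending      45          4  book     54
2  pending      63          1   mug    144
3     paid      42         14   mug    144
4  pending      29         10   mug    144
5  pending      70          4   mug    144
sort by ship_days descending:
    status  refund  ship_days  item  price
3     paid      42         14   mug    144
4  pending      29         10   mug    144
1  pending      45          4  book     54
5  pending      70          4   mug    144
0     paid      23          1  book     54
2  pending      63          1   mug    144
add column ship_days_plus_refund = t['ship_days'] + t['refund']:
    status  refund  ship_days  item  price  ship_days_plus_refund
3     paid      42         14   mug    144                     56
4  pending      29         10   mug    144                     39
1  pending      45          4  book     54                     49
5  pending      70          4   mug    144                     74
0     paid      23          1  book     54                     24
2  pending      63          1   mug    144                     64
Hence 74.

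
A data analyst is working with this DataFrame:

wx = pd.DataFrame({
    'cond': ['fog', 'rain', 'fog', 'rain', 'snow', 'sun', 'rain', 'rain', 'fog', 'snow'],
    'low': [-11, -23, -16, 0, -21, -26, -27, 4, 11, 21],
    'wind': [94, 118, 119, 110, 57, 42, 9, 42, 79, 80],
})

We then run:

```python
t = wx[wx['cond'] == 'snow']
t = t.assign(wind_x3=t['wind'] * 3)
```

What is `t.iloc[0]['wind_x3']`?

filter rows where cond == 'snow':
   cond  low  wind
4  snow  -21    57
9  snow   21    80
add column wind_x3 = t['wind'] * 3:
   cond  low  wind  wind_x3
4  snow  -21    57      171
9  snow   21    80      240
So iloc[0]['wind_x3'] = 171.

171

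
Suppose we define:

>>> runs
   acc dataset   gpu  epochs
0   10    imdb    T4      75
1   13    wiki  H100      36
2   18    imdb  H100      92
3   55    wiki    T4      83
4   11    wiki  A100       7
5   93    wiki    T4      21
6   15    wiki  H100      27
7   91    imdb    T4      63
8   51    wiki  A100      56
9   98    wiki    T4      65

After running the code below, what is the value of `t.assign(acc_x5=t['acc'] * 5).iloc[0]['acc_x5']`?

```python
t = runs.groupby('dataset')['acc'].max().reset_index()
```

group by dataset, max of acc:
dataset
imdb    91
wiki    98
Name: acc, dtype: int64
reset_index():
  dataset  acc
0    imdb   91
1    wiki   98
add column acc_x5 = t['acc'] * 5:
  dataset  acc  acc_x5
0    imdb   91     455
1    wiki   98     490

455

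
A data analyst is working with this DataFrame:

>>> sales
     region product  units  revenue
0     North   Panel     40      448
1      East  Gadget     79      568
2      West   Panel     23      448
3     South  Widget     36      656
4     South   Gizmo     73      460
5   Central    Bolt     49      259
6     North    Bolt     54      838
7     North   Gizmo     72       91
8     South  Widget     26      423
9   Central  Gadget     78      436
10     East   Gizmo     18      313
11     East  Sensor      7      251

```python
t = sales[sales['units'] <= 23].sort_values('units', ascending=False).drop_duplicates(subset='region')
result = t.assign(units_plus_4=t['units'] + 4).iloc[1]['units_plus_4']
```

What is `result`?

22

filter rows where units <= 23:
   region product  units  revenue
2    West   Panel     23      448
10   East   Gizmo     18      313
11   East  Sensor      7      251
sort by units descending:
   region product  units  revenue
2    West   Panel     23      448
10   East   Gizmo     18      313
11   East  Sensor      7      251
drop duplicate region (keep=first):
   region product  units  revenue
2    West   Panel     23      448
10   East   Gizmo     18      313
add column units_plus_4 = t['units'] + 4:
   region product  units  revenue  units_plus_4
2    West   Panel     23      448            27
10   East   Gizmo     18      313            22
Hence 22.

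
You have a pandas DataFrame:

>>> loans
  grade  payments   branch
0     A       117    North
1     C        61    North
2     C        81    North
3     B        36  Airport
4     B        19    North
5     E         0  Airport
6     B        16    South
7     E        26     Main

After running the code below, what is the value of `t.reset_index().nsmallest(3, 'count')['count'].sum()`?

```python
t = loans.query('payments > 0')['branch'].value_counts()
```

3

filter rows where payments > 0:
  grade  payments   branch
0     A       117    North
1     C        61    North
2     C        81    North
3     B        36  Airport
4     B        19    North
6     B        16    South
7     E        26     Main
value_counts of branch:
branch
North      4
Airport    1
South      1
Main       1
Name: count, dtype: int64
reset_index():
    branch  count
0    North      4
1  Airport      1
2    South      1
3     Main      1
take 3 rows with smallest count:
    branch  count
1  Airport      1
2    South      1
3     Main      1
The sum of column 'count' is 3.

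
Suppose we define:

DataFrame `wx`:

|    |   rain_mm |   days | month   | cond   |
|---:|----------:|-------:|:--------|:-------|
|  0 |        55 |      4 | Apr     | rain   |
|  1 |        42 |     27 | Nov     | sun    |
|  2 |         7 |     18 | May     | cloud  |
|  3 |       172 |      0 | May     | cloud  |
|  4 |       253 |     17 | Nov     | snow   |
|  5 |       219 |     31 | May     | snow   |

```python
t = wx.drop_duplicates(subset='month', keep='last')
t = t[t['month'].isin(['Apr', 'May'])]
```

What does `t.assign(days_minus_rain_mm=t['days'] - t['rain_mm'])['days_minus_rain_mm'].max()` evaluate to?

-51

drop duplicate month (keep=last):
   rain_mm  days month  cond
0       55     4   Apr  rain
4      253    17   Nov  snow
5      219    31   May  snow
filter rows where month in ['Apr', 'May']:
   rain_mm  days month  cond
0       55     4   Apr  rain
5      219    31   May  snow
add column days_minus_rain_mm = t['days'] - t['rain_mm']:
   rain_mm  days month  cond  days_minus_rain_mm
0       55     4   Apr  rain                 -51
5      219    31   May  snow                -188
Taking the max of column 'days_minus_rain_mm' gives -51.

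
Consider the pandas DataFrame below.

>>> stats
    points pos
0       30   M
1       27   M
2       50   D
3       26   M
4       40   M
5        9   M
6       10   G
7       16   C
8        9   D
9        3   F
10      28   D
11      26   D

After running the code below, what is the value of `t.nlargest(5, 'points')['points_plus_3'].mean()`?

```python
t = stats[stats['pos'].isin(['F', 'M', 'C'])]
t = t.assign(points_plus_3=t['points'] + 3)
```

30.8

filter rows where pos in ['F', 'M', 'C']:
   points pos
0      30   M
1      27   M
3      26   M
4      40   M
5       9   M
7      16   C
9       3   F
add column points_plus_3 = t['points'] + 3:
   points pos  points_plus_3
0      30   M             33
1      27   M             30
3      26   M             29
4      40   M             43
5       9   M             12
7      16   C             19
9       3   F              6
take 5 rows with largest points:
   points pos  points_plus_3
4      40   M             43
0      30   M             33
1      27   M             30
3      26   M             29
7      16   C             19
Finally, mean of column 'points_plus_3' = 30.8.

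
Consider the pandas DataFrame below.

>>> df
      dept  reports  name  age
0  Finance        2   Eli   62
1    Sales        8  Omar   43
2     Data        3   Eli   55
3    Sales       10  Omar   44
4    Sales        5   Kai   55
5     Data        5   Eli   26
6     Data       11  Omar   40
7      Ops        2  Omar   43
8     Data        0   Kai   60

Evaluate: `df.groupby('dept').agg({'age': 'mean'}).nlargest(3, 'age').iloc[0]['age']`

62.0

group by dept, mean of age:
               age
dept              
Data     45.250000
Finance  62.000000
Ops      43.000000
Sales    47.333333
take 3 rows with largest age:
               age
dept              
Finance  62.000000
Sales    47.333333
Data     45.250000
Hence 62.0.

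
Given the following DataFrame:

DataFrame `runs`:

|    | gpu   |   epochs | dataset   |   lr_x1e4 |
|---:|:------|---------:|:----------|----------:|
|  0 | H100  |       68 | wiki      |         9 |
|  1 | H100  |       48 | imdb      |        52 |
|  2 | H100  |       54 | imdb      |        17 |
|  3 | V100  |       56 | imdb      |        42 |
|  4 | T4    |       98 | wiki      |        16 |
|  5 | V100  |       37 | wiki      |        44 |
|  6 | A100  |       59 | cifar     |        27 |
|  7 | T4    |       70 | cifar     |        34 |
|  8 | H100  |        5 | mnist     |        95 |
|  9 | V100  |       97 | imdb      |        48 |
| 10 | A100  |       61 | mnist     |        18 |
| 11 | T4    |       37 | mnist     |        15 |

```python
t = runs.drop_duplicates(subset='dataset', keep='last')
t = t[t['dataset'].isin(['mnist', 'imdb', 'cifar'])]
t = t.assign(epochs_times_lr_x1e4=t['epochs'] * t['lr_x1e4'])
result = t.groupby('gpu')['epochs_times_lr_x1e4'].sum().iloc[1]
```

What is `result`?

4656

drop duplicate dataset (keep=last):
     gpu  epochs dataset  lr_x1e4
5   V100      37    wiki       44
7     T4      70   cifar       34
9   V100      97    imdb       48
11    T4      37   mnist       15
filter rows where dataset in ['mnist', 'imdb', 'cifar']:
     gpu  epochs dataset  lr_x1e4
7     T4      70   cifar       34
9   V100      97    imdb       48
11    T4      37   mnist       15
add column epochs_times_lr_x1e4 = t['epochs'] * t['lr_x1e4']:
     gpu  epochs dataset  lr_x1e4  epochs_times_lr_x1e4
7     T4      70   cifar       34                  2380
9   V100      97    imdb       48                  4656
11    T4      37   mnist       15                   555
group by gpu, sum of epochs_times_lr_x1e4:
gpu
T4      2935
V100    4656
Name: epochs_times_lr_x1e4, dtype: int64
Taking the value at position 1 gives 4656.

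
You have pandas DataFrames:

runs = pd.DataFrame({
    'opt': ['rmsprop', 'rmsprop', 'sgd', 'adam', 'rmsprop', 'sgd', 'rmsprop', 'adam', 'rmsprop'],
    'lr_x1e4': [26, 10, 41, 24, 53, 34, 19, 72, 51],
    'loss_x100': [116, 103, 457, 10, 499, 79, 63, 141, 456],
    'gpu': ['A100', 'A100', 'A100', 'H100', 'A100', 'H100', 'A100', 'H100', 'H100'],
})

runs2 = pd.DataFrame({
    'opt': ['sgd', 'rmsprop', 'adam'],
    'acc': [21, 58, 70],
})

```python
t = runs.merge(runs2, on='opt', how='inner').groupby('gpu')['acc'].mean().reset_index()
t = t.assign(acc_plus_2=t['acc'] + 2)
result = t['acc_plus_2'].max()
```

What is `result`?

56.75

merge on 'opt' (how='inner') → 9 rows:
       opt  lr_x1e4  loss_x100   gpu  acc
0  rmsprop       26        116  A100   58
1  rmsprop       10        103  A100   58
2      sgd       41        457  A100   21
3     adam       24         10  H100   70
4  rmsprop       53        499  A100   58
5      sgd       34         79  H100   21
6  rmsprop       19         63  A100   58
7     adam       72        141  H100   70
8  rmsprop       51        456  H100   58
group by gpu, mean of acc:
gpu
A100    50.60
H100    54.75
Name: acc, dtype: float64
reset_index():
    gpu    acc
0  A100  50.60
1  H100  54.75
add column acc_plus_2 = t['acc'] + 2:
    gpu    acc  acc_plus_2
0  A100  50.60       52.60
1  H100  54.75       56.75
Finally, max of column 'acc_plus_2' = 56.75.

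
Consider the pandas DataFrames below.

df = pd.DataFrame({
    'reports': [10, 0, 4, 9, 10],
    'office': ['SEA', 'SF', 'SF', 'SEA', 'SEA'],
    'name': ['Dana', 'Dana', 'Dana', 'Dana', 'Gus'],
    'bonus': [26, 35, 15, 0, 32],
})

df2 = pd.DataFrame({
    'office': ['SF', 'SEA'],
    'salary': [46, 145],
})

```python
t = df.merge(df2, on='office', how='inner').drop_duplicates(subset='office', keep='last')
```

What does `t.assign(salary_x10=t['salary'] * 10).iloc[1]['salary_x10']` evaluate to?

1450

merge on 'office' (how='inner') → 5 rows:
   reports office  name  bonus  salary
0       10    SEA  Dana     26     145
1        0     SF  Dana     35      46
2        4     SF  Dana     15      46
3        9    SEA  Dana      0     145
4       10    SEA   Gus     32     145
drop duplicate office (keep=last):
   reports office  name  bonus  salary
2        4     SF  Dana     15      46
4       10    SEA   Gus     32     145
add column salary_x10 = t['salary'] * 10:
   reports office  name  bonus  salary  salary_x10
2        4     SF  Dana     15      46         460
4       10    SEA   Gus     32     145        1450
value at position 1, column 'salary_x10' → 1450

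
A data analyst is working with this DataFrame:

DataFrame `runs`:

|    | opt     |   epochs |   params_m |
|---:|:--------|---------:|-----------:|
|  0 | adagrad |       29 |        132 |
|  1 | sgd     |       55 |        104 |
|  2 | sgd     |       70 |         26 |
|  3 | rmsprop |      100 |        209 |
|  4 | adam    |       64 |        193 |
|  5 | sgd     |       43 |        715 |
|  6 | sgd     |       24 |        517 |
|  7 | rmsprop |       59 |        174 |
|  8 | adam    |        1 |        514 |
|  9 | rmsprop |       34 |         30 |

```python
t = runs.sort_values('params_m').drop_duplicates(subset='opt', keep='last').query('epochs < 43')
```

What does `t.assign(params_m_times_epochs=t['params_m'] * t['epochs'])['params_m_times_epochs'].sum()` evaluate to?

4342

sort by params_m:
       opt  epochs  params_m
2      sgd      70        26
9  rmsprop      34        30
1      sgd      55       104
0  adagrad      29       132
7  rmsprop      59       174
4     adam      64       193
3  rmsprop     100       209
8     adam       1       514
6      sgd      24       517
5      sgd      43       715
drop duplicate opt (keep=last):
       opt  epochs  params_m
0  adagrad      29       132
3  rmsprop     100       209
8     adam       1       514
5      sgd      43       715
filter rows where epochs < 43:
       opt  epochs  params_m
0  adagrad      29       132
8     adam       1       514
add column params_m_times_epochs = t['params_m'] * t['epochs']:
       opt  epochs  params_m  params_m_times_epochs
0  adagrad      29       132                   3828
8     adam       1       514                    514
sum of column 'params_m_times_epochs' → 4342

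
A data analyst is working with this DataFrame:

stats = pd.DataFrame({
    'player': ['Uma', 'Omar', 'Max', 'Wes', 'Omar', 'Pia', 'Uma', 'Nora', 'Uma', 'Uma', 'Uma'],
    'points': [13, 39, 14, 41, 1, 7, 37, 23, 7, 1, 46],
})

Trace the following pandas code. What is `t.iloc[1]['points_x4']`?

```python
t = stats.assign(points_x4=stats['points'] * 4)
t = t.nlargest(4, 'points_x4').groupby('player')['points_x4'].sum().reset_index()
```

add column points_x4 = stats['points'] * 4:
   player  points  points_x4
0     Uma      13         52
1    Omar      39        156
2     Max      14         56
3     Wes      41        164
4    Omar       1          4
5     Pia       7         28
6     Uma      37        148
7    Nora      23         92
8     Uma       7         28
9     Uma       1          4
10    Uma      46        184
take 4 rows with largest points_x4:
   player  points  points_x4
10    Uma      46        184
3     Wes      41        164
1    Omar      39        156
6     Uma      37        148
group by player, sum of points_x4:
player
Omar    156
Uma     332
Wes     164
Name: points_x4, dtype: int64
reset_index():
  player  points_x4
0   Omar        156
1    Uma        332
2    Wes        164
value at position 1, column 'points_x4' → 332

332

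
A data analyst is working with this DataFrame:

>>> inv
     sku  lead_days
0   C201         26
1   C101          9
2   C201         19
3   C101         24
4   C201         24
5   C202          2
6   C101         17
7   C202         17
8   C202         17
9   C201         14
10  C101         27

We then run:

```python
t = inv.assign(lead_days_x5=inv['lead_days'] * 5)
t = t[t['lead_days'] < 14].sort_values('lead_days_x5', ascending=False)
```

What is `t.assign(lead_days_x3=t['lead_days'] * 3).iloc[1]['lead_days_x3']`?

6

add column lead_days_x5 = inv['lead_days'] * 5:
     sku  lead_days  lead_days_x5
0   C201         26           130
1   C101          9            45
2   C201         19            95
3   C101         24           120
4   C201         24           120
5   C202          2            10
6   C101         17            85
7   C202         17            85
8   C202         17            85
9   C201         14            70
10  C101         27           135
filter rows where lead_days < 14:
    sku  lead_days  lead_days_x5
1  C101          9            45
5  C202          2            10
sort by lead_days_x5 descending:
    sku  lead_days  lead_days_x5
1  C101          9            45
5  C202          2            10
add column lead_days_x3 = t['lead_days'] * 3:
    sku  lead_days  lead_days_x5  lead_days_x3
1  C101          9            45            27
5  C202          2            10             6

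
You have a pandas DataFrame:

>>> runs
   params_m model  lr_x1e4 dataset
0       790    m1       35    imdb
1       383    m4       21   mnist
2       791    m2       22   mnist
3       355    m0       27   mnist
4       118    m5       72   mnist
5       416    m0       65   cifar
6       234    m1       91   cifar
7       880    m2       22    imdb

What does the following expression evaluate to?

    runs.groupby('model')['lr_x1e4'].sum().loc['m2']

group by model, sum of lr_x1e4:
model
m0     92
m1    126
m2     44
m4     21
m5     72
Name: lr_x1e4, dtype: int64
The value at index 'm2' is 44.

44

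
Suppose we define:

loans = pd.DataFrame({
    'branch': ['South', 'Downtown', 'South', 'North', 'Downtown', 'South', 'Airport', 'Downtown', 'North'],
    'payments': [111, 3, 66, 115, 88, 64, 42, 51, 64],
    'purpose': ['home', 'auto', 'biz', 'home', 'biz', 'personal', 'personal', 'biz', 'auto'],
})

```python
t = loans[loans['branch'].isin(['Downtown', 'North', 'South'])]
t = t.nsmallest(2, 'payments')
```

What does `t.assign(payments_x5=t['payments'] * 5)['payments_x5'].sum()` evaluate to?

filter rows where branch in ['Downtown', 'North', 'South']:
     branch  payments   purpose
0     South       111      home
1  Downtown         3      auto
2     South        66       biz
3     North       115      home
4  Downtown        88       biz
5     South        64  personal
7  Downtown        51       biz
8     North        64      auto
take 2 rows with smallest payments:
     branch  payments purpose
1  Downtown         3    auto
7  Downtown        51     biz
add column payments_x5 = t['payments'] * 5:
     branch  payments purpose  payments_x5
1  Downtown         3    auto           15
7  Downtown        51     biz          255
Reading off the sum of column 'payments_x5', we get 270.

270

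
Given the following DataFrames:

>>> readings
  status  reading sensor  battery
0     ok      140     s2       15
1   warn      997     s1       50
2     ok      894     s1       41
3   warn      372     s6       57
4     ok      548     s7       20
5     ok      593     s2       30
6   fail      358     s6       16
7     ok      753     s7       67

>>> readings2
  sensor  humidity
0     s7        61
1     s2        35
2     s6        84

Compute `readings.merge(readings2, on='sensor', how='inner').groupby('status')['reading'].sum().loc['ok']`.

merge on 'sensor' (how='inner') → 6 rows:
  status  reading sensor  battery  humidity
0     ok      140     s2       15        35
1   warn      372     s6       57        84
2     ok      548     s7       20        61
3     ok      593     s2       30        35
4   fail      358     s6       16        84
5     ok      753     s7       67        61
group by status, sum of reading:
status
fail     358
ok      2034
warn     372
Name: reading, dtype: int64

2034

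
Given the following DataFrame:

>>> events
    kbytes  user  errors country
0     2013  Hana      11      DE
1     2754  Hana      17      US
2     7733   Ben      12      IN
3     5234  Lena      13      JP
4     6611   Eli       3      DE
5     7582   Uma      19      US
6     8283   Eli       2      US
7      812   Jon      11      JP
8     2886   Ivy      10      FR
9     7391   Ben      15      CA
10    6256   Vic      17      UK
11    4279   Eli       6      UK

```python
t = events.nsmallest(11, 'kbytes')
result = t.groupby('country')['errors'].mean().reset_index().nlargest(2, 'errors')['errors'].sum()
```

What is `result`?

take 11 rows with smallest kbytes:
    kbytes  user  errors country
7      812   Jon      11      JP
0     2013  Hana      11      DE
1     2754  Hana      17      US
8     2886   Ivy      10      FR
11    4279   Eli       6      UK
3     5234  Lena      13      JP
10    6256   Vic      17      UK
4     6611   Eli       3      DE
9     7391   Ben      15      CA
5     7582   Uma      19      US
2     7733   Ben      12      IN
group by country, mean of errors:
country
CA    15.0
DE     7.0
FR    10.0
IN    12.0
JP    12.0
UK    11.5
US    18.0
Name: errors, dtype: float64
reset_index():
  country  errors
0      CA    15.0
1      DE     7.0
2      FR    10.0
3      IN    12.0
4      JP    12.0
5      UK    11.5
6      US    18.0
take 2 rows with largest errors:
  country  errors
6      US    18.0
0      CA    15.0
sum of column 'errors' → 33.0

33.0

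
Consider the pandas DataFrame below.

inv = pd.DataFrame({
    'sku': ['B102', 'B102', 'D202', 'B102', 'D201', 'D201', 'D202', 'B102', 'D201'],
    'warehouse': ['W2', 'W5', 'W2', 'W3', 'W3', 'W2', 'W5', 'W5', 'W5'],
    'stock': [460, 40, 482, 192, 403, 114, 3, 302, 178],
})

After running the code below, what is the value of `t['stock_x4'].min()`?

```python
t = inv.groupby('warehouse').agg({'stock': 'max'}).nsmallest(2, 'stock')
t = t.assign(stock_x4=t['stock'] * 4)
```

group by warehouse, max of stock:
           stock
warehouse       
W2           482
W3           403
W5           302
take 2 rows with smallest stock:
           stock
warehouse       
W5           302
W3           403
add column stock_x4 = t['stock'] * 4:
           stock  stock_x4
warehouse                 
W5           302      1208
W3           403      1612
Finally, min of column 'stock_x4' = 1208.

1208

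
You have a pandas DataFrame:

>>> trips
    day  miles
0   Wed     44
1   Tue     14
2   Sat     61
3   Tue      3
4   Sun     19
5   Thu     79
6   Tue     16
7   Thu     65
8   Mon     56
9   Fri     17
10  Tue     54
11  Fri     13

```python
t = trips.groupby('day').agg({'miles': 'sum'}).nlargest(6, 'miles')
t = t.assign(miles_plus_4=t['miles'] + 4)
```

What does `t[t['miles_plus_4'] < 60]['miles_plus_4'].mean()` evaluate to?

41.0

group by day, sum of miles:
     miles
day       
Fri     30
Mon     56
Sat     61
Sun     19
Thu    144
Tue     87
Wed     44
take 6 rows with largest miles:
     miles
day       
Thu    144
Tue     87
Sat     61
Mon     56
Wed     44
Fri     30
add column miles_plus_4 = t['miles'] + 4:
     miles  miles_plus_4
day                     
Thu    144           148
Tue     87            91
Sat     61            65
Mon     56            60
Wed     44            48
Fri     30            34
filter rows where miles_plus_4 < 60:
     miles  miles_plus_4
day                     
Wed     44            48
Fri     30            34
Finally, mean of column 'miles_plus_4' = 41.0.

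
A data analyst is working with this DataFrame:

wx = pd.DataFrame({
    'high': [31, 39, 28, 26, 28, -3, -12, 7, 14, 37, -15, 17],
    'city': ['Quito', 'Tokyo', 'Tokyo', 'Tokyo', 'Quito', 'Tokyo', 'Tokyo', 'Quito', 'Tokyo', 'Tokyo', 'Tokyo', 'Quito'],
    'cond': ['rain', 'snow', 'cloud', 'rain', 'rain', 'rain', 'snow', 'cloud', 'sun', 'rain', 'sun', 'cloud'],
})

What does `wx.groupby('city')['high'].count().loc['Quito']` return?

4

group by city, count of high:
city
Quito    4
Tokyo    8
Name: high, dtype: int64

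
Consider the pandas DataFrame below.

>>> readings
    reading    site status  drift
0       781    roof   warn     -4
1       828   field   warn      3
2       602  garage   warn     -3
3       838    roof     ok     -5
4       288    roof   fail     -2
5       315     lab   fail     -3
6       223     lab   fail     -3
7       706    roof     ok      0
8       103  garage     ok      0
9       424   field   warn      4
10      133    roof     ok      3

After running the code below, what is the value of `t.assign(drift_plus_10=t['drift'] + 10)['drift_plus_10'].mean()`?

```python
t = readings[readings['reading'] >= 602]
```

8.2

filter rows where reading >= 602:
   reading    site status  drift
0      781    roof   warn     -4
1      828   field   warn      3
2      602  garage   warn     -3
3      838    roof     ok     -5
7      706    roof     ok      0
add column drift_plus_10 = t['drift'] + 10:
   reading    site status  drift  drift_plus_10
0      781    roof   warn     -4              6
1      828   field   warn      3             13
2      602  garage   warn     -3              7
3      838    roof     ok     -5              5
7      706    roof     ok      0             10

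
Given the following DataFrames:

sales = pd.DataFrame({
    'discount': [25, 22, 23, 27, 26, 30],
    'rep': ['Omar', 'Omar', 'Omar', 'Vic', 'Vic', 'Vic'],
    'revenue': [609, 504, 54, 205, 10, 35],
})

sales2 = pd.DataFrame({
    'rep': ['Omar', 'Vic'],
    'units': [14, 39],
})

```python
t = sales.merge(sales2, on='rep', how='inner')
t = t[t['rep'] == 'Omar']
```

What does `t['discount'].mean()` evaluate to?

merge on 'rep' (how='inner') → 6 rows:
   discount   rep  revenue  units
0        25  Omar      609     14
1        22  Omar      504     14
2        23  Omar       54     14
3        27   Vic      205     39
4        26   Vic       10     39
5        30   Vic       35     39
filter rows where rep == 'Omar':
   discount   rep  revenue  units
0        25  Omar      609     14
1        22  Omar      504     14
2        23  Omar       54     14
Finally, mean of column 'discount' = 23.3333333333.

23.3333333333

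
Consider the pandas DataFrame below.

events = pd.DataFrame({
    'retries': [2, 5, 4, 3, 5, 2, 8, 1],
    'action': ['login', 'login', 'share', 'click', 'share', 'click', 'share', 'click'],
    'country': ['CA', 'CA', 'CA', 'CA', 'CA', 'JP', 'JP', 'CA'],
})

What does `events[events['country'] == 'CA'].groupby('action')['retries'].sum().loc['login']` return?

filter rows where country == 'CA':
   retries action country
0        2  login      CA
1        5  login      CA
2        4  share      CA
3        3  click      CA
4        5  share      CA
7        1  click      CA
group by action, sum of retries:
action
click    4
login    7
share    9
Name: retries, dtype: int64
Taking the value at index 'login' gives 7.

7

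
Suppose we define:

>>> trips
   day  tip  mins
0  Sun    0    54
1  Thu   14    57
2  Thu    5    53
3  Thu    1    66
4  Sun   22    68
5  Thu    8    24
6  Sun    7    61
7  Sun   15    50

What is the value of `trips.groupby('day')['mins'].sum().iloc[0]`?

233

group by day, sum of mins:
day
Sun    233
Thu    200
Name: mins, dtype: int64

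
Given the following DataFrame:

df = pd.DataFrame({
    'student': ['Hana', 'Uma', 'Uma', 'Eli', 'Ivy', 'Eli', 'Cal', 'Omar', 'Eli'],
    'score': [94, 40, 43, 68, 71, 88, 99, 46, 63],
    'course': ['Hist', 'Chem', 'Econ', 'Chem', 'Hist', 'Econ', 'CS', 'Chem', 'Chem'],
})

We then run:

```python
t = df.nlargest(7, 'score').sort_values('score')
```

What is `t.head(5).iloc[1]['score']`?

take 7 rows with largest score:
  student  score course
6     Cal     99     CS
0    Hana     94   Hist
5     Eli     88   Econ
4     Ivy     71   Hist
3     Eli     68   Chem
8     Eli     63   Chem
7    Omar     46   Chem
sort by score:
  student  score course
7    Omar     46   Chem
8     Eli     63   Chem
3     Eli     68   Chem
4     Ivy     71   Hist
5     Eli     88   Econ
0    Hana     94   Hist
6     Cal     99     CS
take first 5 rows:
  student  score course
7    Omar     46   Chem
8     Eli     63   Chem
3     Eli     68   Chem
4     Ivy     71   Hist
5     Eli     88   Econ
value at position 1, column 'score' → 63

63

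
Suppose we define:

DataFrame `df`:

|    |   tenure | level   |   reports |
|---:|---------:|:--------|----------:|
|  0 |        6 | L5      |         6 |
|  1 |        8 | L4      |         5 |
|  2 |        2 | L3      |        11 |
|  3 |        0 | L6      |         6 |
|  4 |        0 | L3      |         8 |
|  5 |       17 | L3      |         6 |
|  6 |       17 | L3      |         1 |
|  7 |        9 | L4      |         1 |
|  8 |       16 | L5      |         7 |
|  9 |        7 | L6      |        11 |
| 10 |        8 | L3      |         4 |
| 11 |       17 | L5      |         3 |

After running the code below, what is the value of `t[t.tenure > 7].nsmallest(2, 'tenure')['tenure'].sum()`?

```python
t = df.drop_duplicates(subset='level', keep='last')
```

drop duplicate level (keep=last):
    tenure level  reports
7        9    L4        1
9        7    L6       11
10       8    L3        4
11      17    L5        3
filter rows where tenure > 7:
    tenure level  reports
7        9    L4        1
10       8    L3        4
11      17    L5        3
take 2 rows with smallest tenure:
    tenure level  reports
10       8    L3        4
7        9    L4        1
Then the sum of column 'tenure': 17

17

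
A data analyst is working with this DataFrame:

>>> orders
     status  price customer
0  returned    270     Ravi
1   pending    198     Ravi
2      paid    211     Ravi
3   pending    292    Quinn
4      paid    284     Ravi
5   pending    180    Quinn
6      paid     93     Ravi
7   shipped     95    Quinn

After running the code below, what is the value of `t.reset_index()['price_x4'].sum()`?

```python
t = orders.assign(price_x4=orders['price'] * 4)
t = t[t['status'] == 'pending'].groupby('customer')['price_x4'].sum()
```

add column price_x4 = orders['price'] * 4:
     status  price customer  price_x4
0  returned    270     Ravi      1080
1   pending    198     Ravi       792
2      paid    211     Ravi       844
3   pending    292    Quinn      1168
4      paid    284     Ravi      1136
5   pending    180    Quinn       720
6      paid     93     Ravi       372
7   shipped     95    Quinn       380
filter rows where status == 'pending':
    status  price customer  price_x4
1  pending    198     Ravi       792
3  pending    292    Quinn      1168
5  pending    180    Quinn       720
group by customer, sum of price_x4:
customer
Quinn    1888
Ravi      792
Name: price_x4, dtype: int64
reset_index():
  customer  price_x4
0    Quinn      1888
1     Ravi       792
Hence 2680.

2680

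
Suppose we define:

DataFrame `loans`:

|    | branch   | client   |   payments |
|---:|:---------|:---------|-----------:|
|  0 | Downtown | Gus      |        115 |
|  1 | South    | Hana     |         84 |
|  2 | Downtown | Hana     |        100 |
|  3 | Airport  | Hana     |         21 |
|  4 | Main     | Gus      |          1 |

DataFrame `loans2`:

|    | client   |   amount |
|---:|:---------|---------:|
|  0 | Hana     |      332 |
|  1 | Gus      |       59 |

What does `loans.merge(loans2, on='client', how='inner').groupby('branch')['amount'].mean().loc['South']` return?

332.0

merge on 'client' (how='inner') → 5 rows:
     branch client  payments  amount
0  Downtown    Gus       115      59
1     South   Hana        84     332
2  Downtown   Hana       100     332
3   Airport   Hana        21     332
4      Main    Gus         1      59
group by branch, mean of amount:
branch
Airport     332.0
Downtown    195.5
Main         59.0
South       332.0
Name: amount, dtype: float64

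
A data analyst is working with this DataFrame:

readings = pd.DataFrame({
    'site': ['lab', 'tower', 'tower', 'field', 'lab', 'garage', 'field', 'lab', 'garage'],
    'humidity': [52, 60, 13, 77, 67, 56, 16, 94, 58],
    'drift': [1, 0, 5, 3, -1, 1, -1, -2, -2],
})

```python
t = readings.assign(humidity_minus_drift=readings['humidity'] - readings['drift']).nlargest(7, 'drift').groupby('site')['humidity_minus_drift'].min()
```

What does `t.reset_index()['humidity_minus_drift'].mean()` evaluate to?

32.75

add column humidity_minus_drift = readings['humidity'] - readings['drift']:
     site  humidity  drift  humidity_minus_drift
0     lab        52      1                    51
1   tower        60      0                    60
2   tower        13      5                     8
3   field        77      3                    74
4     lab        67     -1                    68
5  garage        56      1                    55
6   field        16     -1                    17
7     lab        94     -2                    96
8  garage        58     -2                    60
take 7 rows with largest drift:
     site  humidity  drift  humidity_minus_drift
2   tower        13      5                     8
3   field        77      3                    74
0     lab        52      1                    51
5  garage        56      1                    55
1   tower        60      0                    60
4     lab        67     -1                    68
6   field        16     -1                    17
group by site, min of humidity_minus_drift:
site
field     17
garage    55
lab       51
tower      8
Name: humidity_minus_drift, dtype: int64
reset_index():
     site  humidity_minus_drift
0   field                    17
1  garage                    55
2     lab                    51
3   tower                     8
mean of column 'humidity_minus_drift' → 32.75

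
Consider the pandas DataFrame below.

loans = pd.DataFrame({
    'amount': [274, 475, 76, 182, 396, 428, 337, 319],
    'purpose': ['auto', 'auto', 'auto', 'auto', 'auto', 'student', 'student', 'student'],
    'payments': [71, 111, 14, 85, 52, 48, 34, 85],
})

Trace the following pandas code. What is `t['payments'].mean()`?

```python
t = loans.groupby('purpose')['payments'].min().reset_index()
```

group by purpose, min of payments:
purpose
auto       14
student    34
Name: payments, dtype: int64
reset_index():
   purpose  payments
0     auto        14
1  student        34
Taking the mean of column 'payments' gives 24.0.

24.0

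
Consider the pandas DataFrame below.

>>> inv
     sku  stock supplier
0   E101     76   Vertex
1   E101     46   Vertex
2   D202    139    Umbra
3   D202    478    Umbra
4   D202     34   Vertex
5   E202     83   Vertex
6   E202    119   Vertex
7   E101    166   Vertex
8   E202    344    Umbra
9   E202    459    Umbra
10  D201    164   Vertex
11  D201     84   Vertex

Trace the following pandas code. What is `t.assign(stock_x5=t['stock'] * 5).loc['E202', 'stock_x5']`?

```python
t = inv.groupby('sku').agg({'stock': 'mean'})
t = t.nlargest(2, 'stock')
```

group by sku, mean of stock:
       stock
sku         
D201  124.00
D202  217.00
E101   96.00
E202  251.25
take 2 rows with largest stock:
       stock
sku         
E202  251.25
D202  217.00
add column stock_x5 = t['stock'] * 5:
       stock  stock_x5
sku                   
E202  251.25   1256.25
D202  217.00   1085.00
Taking the value at row 'E202', column 'stock_x5' gives 1256.25.

1256.25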